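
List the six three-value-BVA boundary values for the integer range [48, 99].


Range: [48, 99]
Boundaries: just below min, min, min+1, max-1, max, just above max
Values: [47, 48, 49, 98, 99, 100]

[47, 48, 49, 98, 99, 100]


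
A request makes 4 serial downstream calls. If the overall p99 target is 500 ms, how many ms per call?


Formula: per_stage = total_budget / stages
per_stage = 500 / 4
per_stage = 125.0 ms

125.0 ms


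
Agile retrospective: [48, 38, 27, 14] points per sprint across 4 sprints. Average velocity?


Formula: Avg velocity = Total points / Number of sprints
Points: [48, 38, 27, 14]
Sum = 48 + 38 + 27 + 14 = 127
Avg velocity = 127 / 4 = 31.75 points/sprint

31.75 points/sprint


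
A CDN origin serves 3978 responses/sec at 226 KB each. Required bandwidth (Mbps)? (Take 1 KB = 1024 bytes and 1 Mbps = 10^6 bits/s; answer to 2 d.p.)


Formula: Mbps = payload_bytes * RPS * 8 / 1e6
Payload per request = 226 KB = 226 * 1024 = 231424 bytes
Total bytes/sec = 231424 * 3978 = 920604672
Total bits/sec = 920604672 * 8 = 7364837376
Mbps = 7364837376 / 1e6 = 7364.84

7364.84 Mbps


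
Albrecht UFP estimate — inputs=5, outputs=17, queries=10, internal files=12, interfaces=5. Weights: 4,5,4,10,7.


UFP = EI*4 + EO*5 + EQ*4 + ILF*10 + EIF*7
UFP = 5*4 + 17*5 + 10*4 + 12*10 + 5*7
UFP = 20 + 85 + 40 + 120 + 35
UFP = 300

300


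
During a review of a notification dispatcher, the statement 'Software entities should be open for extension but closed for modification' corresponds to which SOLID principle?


This describes the Open/Closed Principle (OCP)

Open/Closed Principle (OCP)


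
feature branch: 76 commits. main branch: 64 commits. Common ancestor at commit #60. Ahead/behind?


Common ancestor: commit #60
feature commits after divergence: 76 - 60 = 16
main commits after divergence: 64 - 60 = 4
feature is 16 commits ahead of main
main is 4 commits ahead of feature

feature ahead: 16, main ahead: 4


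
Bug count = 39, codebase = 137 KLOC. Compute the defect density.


Defect density = defects / KLOC
Defect density = 39 / 137
Defect density = 0.285 defects/KLOC

0.285 defects/KLOC


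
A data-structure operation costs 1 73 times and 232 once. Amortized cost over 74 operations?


Formula: Amortized cost = Total cost / Operations
Total cost = (73 * 1) + (1 * 232)
Total cost = 73 + 232 = 305
Amortized = 305 / 74 = 4.1216

4.1216


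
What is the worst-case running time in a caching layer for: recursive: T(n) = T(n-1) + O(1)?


Reasoning: linear recursion with constant work per frame
Complexity: O(n)

O(n)


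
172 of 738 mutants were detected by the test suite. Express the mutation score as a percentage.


Mutation score = killed / total * 100
Mutation score = 172 / 738 * 100
Mutation score = 23.31%

23.31%


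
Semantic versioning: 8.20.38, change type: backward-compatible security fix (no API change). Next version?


Current: 8.20.38
Change category: 'backward-compatible security fix (no API change)' → patch bump
SemVer rule: patch bump → increment PATCH (MAJOR and MINOR unchanged)
New: 8.20.39

8.20.39


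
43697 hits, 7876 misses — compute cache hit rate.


Formula: hit rate = hits / (hits + misses) * 100
hit rate = 43697 / (43697 + 7876) * 100
hit rate = 43697 / 51573 * 100
hit rate = 84.73%

84.73%


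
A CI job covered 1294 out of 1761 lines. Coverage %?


Coverage = covered / total * 100
Coverage = 1294 / 1761 * 100
Coverage = 73.48%

73.48%


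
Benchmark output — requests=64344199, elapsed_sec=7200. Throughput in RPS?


Formula: throughput = requests / seconds
throughput = 64344199 / 7200
throughput = 8936.69 requests/second

8936.69 requests/second


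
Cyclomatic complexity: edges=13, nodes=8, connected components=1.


Formula: V(G) = E - N + 2P
V(G) = 13 - 8 + 2*1
V(G) = 5 + 2
V(G) = 7

7


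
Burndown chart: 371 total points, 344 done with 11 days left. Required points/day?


Formula: Required rate = Remaining points / Days left
Remaining = 371 - 344 = 27 points
Required rate = 27 / 11 = 2.45 points/day

2.45 points/day


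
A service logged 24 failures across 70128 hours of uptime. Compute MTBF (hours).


Formula: MTBF = Total operating time / Number of failures
MTBF = 70128 / 24
MTBF = 2922.0 hours

2922.0 hours


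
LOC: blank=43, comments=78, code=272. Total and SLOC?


Total LOC = blank + comment + code
Total LOC = 43 + 78 + 272 = 393
SLOC (source only) = code = 272

Total LOC: 393, SLOC: 272


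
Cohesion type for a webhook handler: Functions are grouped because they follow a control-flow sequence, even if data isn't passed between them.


Reasoning: Grouped by order of execution within a routine, not by data flow
Type: Procedural cohesion

Procedural cohesion


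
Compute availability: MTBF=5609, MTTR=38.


Availability = MTBF / (MTBF + MTTR)
Availability = 5609 / (5609 + 38)
Availability = 5609 / 5647
Availability = 99.3271%

99.3271%


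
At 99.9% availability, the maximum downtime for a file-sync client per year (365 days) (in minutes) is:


Formula: allowed downtime = period * (100 - SLA) / 100
Period (year (365 days)) = 525600 minutes
Unavailability fraction = (100 - 99.9) / 100
Allowed downtime = 525600 * (100 - 99.9) / 100
Allowed downtime = 525.6 minutes

525.6 minutes


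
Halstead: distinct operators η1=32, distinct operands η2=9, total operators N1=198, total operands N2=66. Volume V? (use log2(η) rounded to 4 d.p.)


Formula: V = N * log2(η), where N = N1 + N2 and η = η1 + η2
η = 32 + 9 = 41
N = 198 + 66 = 264
log2(41) ≈ 5.3576
V = 264 * 5.3576 = 1414.41

1414.41


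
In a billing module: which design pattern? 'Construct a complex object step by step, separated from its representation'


This matches the Builder pattern

Builder


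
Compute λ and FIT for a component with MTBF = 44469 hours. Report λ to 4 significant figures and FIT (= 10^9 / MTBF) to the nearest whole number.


Formula: λ = 1 / MTBF; FIT = λ × 1e9 = 1e9 / MTBF
λ = 1 / 44469 ≈ 2.249e-05 failures/hour
FIT = 1e9 / 44469 ≈ 22488 failures per 1e9 hours (nearest whole number)

λ = 2.249e-05 /h, FIT = 22488


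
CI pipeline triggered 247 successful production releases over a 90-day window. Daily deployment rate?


Formula: deployments per day = releases / days
= 247 / 90
= 2.744 deploys/day
(equivalently, 19.21 deploys/week)

2.744 deploys/day


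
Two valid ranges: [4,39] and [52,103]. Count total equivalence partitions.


Valid ranges: [4,39] and [52,103]
Class 1: x < 4 — invalid
Class 2: 4 ≤ x ≤ 39 — valid
Class 3: 39 < x < 52 — invalid (gap between ranges)
Class 4: 52 ≤ x ≤ 103 — valid
Class 5: x > 103 — invalid
Total equivalence classes: 5

5 equivalence classes


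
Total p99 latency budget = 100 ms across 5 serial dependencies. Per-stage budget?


Formula: per_stage = total_budget / stages
per_stage = 100 / 5
per_stage = 20.0 ms

20.0 ms


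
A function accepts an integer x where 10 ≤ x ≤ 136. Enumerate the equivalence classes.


Valid range: [10, 136]
Class 1: x < 10 — invalid
Class 2: 10 ≤ x ≤ 136 — valid
Class 3: x > 136 — invalid
Total equivalence classes: 3

3 equivalence classes


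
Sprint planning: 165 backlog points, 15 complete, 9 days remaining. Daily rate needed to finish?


Formula: Required rate = Remaining points / Days left
Remaining = 165 - 15 = 150 points
Required rate = 150 / 9 = 16.67 points/day

16.67 points/day


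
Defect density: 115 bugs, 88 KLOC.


Defect density = defects / KLOC
Defect density = 115 / 88
Defect density = 1.307 defects/KLOC

1.307 defects/KLOC


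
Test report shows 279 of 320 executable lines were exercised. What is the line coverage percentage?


Coverage = covered / total * 100
Coverage = 279 / 320 * 100
Coverage = 87.19%

87.19%


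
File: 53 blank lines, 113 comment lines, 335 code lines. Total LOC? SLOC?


Total LOC = blank + comment + code
Total LOC = 53 + 113 + 335 = 501
SLOC (source only) = code = 335

Total LOC: 501, SLOC: 335


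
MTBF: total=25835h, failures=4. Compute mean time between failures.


Formula: MTBF = Total operating time / Number of failures
MTBF = 25835 / 4
MTBF = 6458.75 hours

6458.75 hours


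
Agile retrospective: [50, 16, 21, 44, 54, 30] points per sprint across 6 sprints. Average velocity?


Formula: Avg velocity = Total points / Number of sprints
Points: [50, 16, 21, 44, 54, 30]
Sum = 50 + 16 + 21 + 44 + 54 + 30 = 215
Avg velocity = 215 / 6 = 35.83 points/sprint

35.83 points/sprint


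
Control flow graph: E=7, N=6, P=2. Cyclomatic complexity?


Formula: V(G) = E - N + 2P
V(G) = 7 - 6 + 2*2
V(G) = 1 + 4
V(G) = 5

5


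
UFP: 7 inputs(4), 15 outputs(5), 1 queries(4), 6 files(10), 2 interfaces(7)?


UFP = EI*4 + EO*5 + EQ*4 + ILF*10 + EIF*7
UFP = 7*4 + 15*5 + 1*4 + 6*10 + 2*7
UFP = 28 + 75 + 4 + 60 + 14
UFP = 181

181


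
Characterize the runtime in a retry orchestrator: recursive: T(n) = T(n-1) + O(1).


Reasoning: linear recursion with constant work per frame
Complexity: O(n)

O(n)


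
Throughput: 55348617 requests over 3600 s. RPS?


Formula: throughput = requests / seconds
throughput = 55348617 / 3600
throughput = 15374.62 requests/second

15374.62 requests/second


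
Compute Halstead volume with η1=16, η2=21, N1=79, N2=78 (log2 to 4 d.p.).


Formula: V = N * log2(η), where N = N1 + N2 and η = η1 + η2
η = 16 + 21 = 37
N = 79 + 78 = 157
log2(37) ≈ 5.2095
V = 157 * 5.2095 = 817.89

817.89


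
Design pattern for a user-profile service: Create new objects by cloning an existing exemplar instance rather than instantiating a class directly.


This matches the Prototype pattern

Prototype


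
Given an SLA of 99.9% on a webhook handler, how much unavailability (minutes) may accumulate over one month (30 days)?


Formula: allowed downtime = period * (100 - SLA) / 100
Period (month (30 days)) = 43200 minutes
Unavailability fraction = (100 - 99.9) / 100
Allowed downtime = 43200 * (100 - 99.9) / 100
Allowed downtime = 43.2 minutes

43.2 minutes


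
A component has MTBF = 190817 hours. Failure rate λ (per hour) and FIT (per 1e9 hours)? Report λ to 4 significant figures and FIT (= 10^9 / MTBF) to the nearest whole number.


Formula: λ = 1 / MTBF; FIT = λ × 1e9 = 1e9 / MTBF
λ = 1 / 190817 ≈ 5.241e-06 failures/hour
FIT = 1e9 / 190817 ≈ 5241 failures per 1e9 hours (nearest whole number)

λ = 5.241e-06 /h, FIT = 5241


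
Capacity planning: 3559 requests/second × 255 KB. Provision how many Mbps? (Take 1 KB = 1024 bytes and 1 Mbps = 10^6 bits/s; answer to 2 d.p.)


Formula: Mbps = payload_bytes * RPS * 8 / 1e6
Payload per request = 255 KB = 255 * 1024 = 261120 bytes
Total bytes/sec = 261120 * 3559 = 929326080
Total bits/sec = 929326080 * 8 = 7434608640
Mbps = 7434608640 / 1e6 = 7434.61

7434.61 Mbps


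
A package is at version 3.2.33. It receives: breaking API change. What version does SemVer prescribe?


Current: 3.2.33
Change category: 'breaking API change' → major bump
SemVer rule: major bump → increment MAJOR, reset MINOR and PATCH to 0
New: 4.0.0

4.0.0


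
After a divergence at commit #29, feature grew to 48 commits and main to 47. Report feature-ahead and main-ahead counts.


Common ancestor: commit #29
feature commits after divergence: 48 - 29 = 19
main commits after divergence: 47 - 29 = 18
feature is 19 commits ahead of main
main is 18 commits ahead of feature

feature ahead: 19, main ahead: 18


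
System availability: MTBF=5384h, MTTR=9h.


Availability = MTBF / (MTBF + MTTR)
Availability = 5384 / (5384 + 9)
Availability = 5384 / 5393
Availability = 99.8331%

99.8331%


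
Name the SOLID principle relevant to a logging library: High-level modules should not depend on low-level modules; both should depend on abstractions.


This describes the Dependency Inversion Principle (DIP)

Dependency Inversion Principle (DIP)


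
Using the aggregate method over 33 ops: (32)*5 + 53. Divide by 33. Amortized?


Formula: Amortized cost = Total cost / Operations
Total cost = (32 * 5) + (1 * 53)
Total cost = 160 + 53 = 213
Amortized = 213 / 33 = 6.4545

6.4545


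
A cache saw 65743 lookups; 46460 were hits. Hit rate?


Formula: hit rate = hits / (hits + misses) * 100
hit rate = 46460 / (46460 + 19283) * 100
hit rate = 46460 / 65743 * 100
hit rate = 70.67%

70.67%


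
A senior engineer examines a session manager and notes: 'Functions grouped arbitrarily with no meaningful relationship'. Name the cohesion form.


Reasoning: Worst: random grouping
Type: Coincidental cohesion

Coincidental cohesion


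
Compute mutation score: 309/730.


Mutation score = killed / total * 100
Mutation score = 309 / 730 * 100
Mutation score = 42.33%

42.33%


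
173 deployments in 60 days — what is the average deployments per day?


Formula: deployments per day = releases / days
= 173 / 60
= 2.883 deploys/day
(equivalently, 20.18 deploys/week)

2.883 deploys/day


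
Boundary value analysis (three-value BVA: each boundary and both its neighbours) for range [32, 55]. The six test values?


Range: [32, 55]
Boundaries: just below min, min, min+1, max-1, max, just above max
Values: [31, 32, 33, 54, 55, 56]

[31, 32, 33, 54, 55, 56]


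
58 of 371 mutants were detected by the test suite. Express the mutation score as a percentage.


Mutation score = killed / total * 100
Mutation score = 58 / 371 * 100
Mutation score = 15.63%

15.63%


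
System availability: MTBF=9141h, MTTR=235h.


Availability = MTBF / (MTBF + MTTR)
Availability = 9141 / (9141 + 235)
Availability = 9141 / 9376
Availability = 97.4936%

97.4936%


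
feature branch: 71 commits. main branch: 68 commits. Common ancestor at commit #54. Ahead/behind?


Common ancestor: commit #54
feature commits after divergence: 71 - 54 = 17
main commits after divergence: 68 - 54 = 14
feature is 17 commits ahead of main
main is 14 commits ahead of feature

feature ahead: 17, main ahead: 14


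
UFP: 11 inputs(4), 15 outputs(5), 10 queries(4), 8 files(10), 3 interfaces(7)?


UFP = EI*4 + EO*5 + EQ*4 + ILF*10 + EIF*7
UFP = 11*4 + 15*5 + 10*4 + 8*10 + 3*7
UFP = 44 + 75 + 40 + 80 + 21
UFP = 260

260


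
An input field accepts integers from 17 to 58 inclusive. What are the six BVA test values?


Range: [17, 58]
Boundaries: just below min, min, min+1, max-1, max, just above max
Values: [16, 17, 18, 57, 58, 59]

[16, 17, 18, 57, 58, 59]


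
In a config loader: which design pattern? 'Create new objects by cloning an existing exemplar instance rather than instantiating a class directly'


This matches the Prototype pattern

Prototype


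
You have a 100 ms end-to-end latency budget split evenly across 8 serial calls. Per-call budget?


Formula: per_stage = total_budget / stages
per_stage = 100 / 8
per_stage = 12.5 ms

12.5 ms


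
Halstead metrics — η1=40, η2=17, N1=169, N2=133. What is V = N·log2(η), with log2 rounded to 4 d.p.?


Formula: V = N * log2(η), where N = N1 + N2 and η = η1 + η2
η = 40 + 17 = 57
N = 169 + 133 = 302
log2(57) ≈ 5.8329
V = 302 * 5.8329 = 1761.54

1761.54


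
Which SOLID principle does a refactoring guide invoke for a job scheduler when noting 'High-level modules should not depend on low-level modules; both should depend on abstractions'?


This describes the Dependency Inversion Principle (DIP)

Dependency Inversion Principle (DIP)


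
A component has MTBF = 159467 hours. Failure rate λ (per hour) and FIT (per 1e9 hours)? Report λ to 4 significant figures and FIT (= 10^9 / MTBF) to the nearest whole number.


Formula: λ = 1 / MTBF; FIT = λ × 1e9 = 1e9 / MTBF
λ = 1 / 159467 ≈ 6.271e-06 failures/hour
FIT = 1e9 / 159467 ≈ 6271 failures per 1e9 hours (nearest whole number)

λ = 6.271e-06 /h, FIT = 6271


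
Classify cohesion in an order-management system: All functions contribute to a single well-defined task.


Reasoning: Best: single purpose
Type: Functional cohesion

Functional cohesion


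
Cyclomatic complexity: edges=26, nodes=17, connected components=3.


Formula: V(G) = E - N + 2P
V(G) = 26 - 17 + 2*3
V(G) = 9 + 6
V(G) = 15

15


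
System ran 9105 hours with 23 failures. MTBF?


Formula: MTBF = Total operating time / Number of failures
MTBF = 9105 / 23
MTBF = 395.87 hours

395.87 hours


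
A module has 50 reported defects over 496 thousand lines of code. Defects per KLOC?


Defect density = defects / KLOC
Defect density = 50 / 496
Defect density = 0.101 defects/KLOC

0.101 defects/KLOC


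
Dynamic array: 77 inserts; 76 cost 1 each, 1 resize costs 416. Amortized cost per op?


Formula: Amortized cost = Total cost / Operations
Total cost = (76 * 1) + (1 * 416)
Total cost = 76 + 416 = 492
Amortized = 492 / 77 = 6.3896

6.3896


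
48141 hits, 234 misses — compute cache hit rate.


Formula: hit rate = hits / (hits + misses) * 100
hit rate = 48141 / (48141 + 234) * 100
hit rate = 48141 / 48375 * 100
hit rate = 99.52%

99.52%


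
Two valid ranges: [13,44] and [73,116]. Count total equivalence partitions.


Valid ranges: [13,44] and [73,116]
Class 1: x < 13 — invalid
Class 2: 13 ≤ x ≤ 44 — valid
Class 3: 44 < x < 73 — invalid (gap between ranges)
Class 4: 73 ≤ x ≤ 116 — valid
Class 5: x > 116 — invalid
Total equivalence classes: 5

5 equivalence classes


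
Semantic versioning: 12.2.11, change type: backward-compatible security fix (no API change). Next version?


Current: 12.2.11
Change category: 'backward-compatible security fix (no API change)' → patch bump
SemVer rule: patch bump → increment PATCH (MAJOR and MINOR unchanged)
New: 12.2.12

12.2.12


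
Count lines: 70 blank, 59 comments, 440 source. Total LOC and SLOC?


Total LOC = blank + comment + code
Total LOC = 70 + 59 + 440 = 569
SLOC (source only) = code = 440

Total LOC: 569, SLOC: 440


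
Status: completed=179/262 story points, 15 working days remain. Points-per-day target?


Formula: Required rate = Remaining points / Days left
Remaining = 262 - 179 = 83 points
Required rate = 83 / 15 = 5.53 points/day

5.53 points/day


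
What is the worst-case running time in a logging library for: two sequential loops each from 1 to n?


Reasoning: sequential dominates: O(n) + O(n) = O(n)
Complexity: O(n)

O(n)


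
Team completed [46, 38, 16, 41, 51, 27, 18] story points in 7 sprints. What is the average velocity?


Formula: Avg velocity = Total points / Number of sprints
Points: [46, 38, 16, 41, 51, 27, 18]
Sum = 46 + 38 + 16 + 41 + 51 + 27 + 18 = 237
Avg velocity = 237 / 7 = 33.86 points/sprint

33.86 points/sprint


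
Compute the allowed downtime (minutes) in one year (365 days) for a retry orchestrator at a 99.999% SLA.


Formula: allowed downtime = period * (100 - SLA) / 100
Period (year (365 days)) = 525600 minutes
Unavailability fraction = (100 - 99.999) / 100
Allowed downtime = 525600 * (100 - 99.999) / 100
Allowed downtime = 5.256 minutes

5.256 minutes


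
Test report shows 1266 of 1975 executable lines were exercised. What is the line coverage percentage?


Coverage = covered / total * 100
Coverage = 1266 / 1975 * 100
Coverage = 64.1%

64.1%


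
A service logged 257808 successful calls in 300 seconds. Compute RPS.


Formula: throughput = requests / seconds
throughput = 257808 / 300
throughput = 859.36 requests/second

859.36 requests/second


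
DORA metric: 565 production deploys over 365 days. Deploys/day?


Formula: deployments per day = releases / days
= 565 / 365
= 1.548 deploys/day
(equivalently, 10.84 deploys/week)

1.548 deploys/day


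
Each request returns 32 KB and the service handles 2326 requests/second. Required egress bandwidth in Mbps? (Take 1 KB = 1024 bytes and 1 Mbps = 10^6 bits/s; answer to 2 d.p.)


Formula: Mbps = payload_bytes * RPS * 8 / 1e6
Payload per request = 32 KB = 32 * 1024 = 32768 bytes
Total bytes/sec = 32768 * 2326 = 76218368
Total bits/sec = 76218368 * 8 = 609746944
Mbps = 609746944 / 1e6 = 609.75

609.75 Mbps


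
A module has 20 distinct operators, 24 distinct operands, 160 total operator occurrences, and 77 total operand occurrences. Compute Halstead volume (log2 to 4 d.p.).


Formula: V = N * log2(η), where N = N1 + N2 and η = η1 + η2
η = 20 + 24 = 44
N = 160 + 77 = 237
log2(44) ≈ 5.4594
V = 237 * 5.4594 = 1293.88

1293.88


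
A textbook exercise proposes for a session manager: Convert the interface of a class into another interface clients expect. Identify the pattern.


This matches the Adapter pattern

Adapter


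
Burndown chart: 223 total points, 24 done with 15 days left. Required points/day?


Formula: Required rate = Remaining points / Days left
Remaining = 223 - 24 = 199 points
Required rate = 199 / 15 = 13.27 points/day

13.27 points/day


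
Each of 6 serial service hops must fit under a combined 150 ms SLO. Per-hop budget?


Formula: per_stage = total_budget / stages
per_stage = 150 / 6
per_stage = 25.0 ms

25.0 ms


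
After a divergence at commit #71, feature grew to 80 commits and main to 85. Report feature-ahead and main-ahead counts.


Common ancestor: commit #71
feature commits after divergence: 80 - 71 = 9
main commits after divergence: 85 - 71 = 14
feature is 9 commits ahead of main
main is 14 commits ahead of feature

feature ahead: 9, main ahead: 14


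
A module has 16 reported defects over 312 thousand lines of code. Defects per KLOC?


Defect density = defects / KLOC
Defect density = 16 / 312
Defect density = 0.051 defects/KLOC

0.051 defects/KLOC


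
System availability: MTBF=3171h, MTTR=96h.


Availability = MTBF / (MTBF + MTTR)
Availability = 3171 / (3171 + 96)
Availability = 3171 / 3267
Availability = 97.0615%

97.0615%


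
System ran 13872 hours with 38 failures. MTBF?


Formula: MTBF = Total operating time / Number of failures
MTBF = 13872 / 38
MTBF = 365.05 hours

365.05 hours


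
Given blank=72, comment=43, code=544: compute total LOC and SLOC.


Total LOC = blank + comment + code
Total LOC = 72 + 43 + 544 = 659
SLOC (source only) = code = 544

Total LOC: 659, SLOC: 544


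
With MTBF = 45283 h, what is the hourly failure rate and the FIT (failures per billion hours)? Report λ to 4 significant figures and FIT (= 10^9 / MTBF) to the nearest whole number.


Formula: λ = 1 / MTBF; FIT = λ × 1e9 = 1e9 / MTBF
λ = 1 / 45283 ≈ 2.208e-05 failures/hour
FIT = 1e9 / 45283 ≈ 22083 failures per 1e9 hours (nearest whole number)

λ = 2.208e-05 /h, FIT = 22083


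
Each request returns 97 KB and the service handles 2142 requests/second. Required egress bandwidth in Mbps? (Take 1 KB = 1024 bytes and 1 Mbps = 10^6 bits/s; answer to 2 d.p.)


Formula: Mbps = payload_bytes * RPS * 8 / 1e6
Payload per request = 97 KB = 97 * 1024 = 99328 bytes
Total bytes/sec = 99328 * 2142 = 212760576
Total bits/sec = 212760576 * 8 = 1702084608
Mbps = 1702084608 / 1e6 = 1702.08

1702.08 Mbps


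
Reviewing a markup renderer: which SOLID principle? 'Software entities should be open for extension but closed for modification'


This describes the Open/Closed Principle (OCP)

Open/Closed Principle (OCP)


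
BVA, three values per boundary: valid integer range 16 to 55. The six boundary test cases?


Range: [16, 55]
Boundaries: just below min, min, min+1, max-1, max, just above max
Values: [15, 16, 17, 54, 55, 56]

[15, 16, 17, 54, 55, 56]


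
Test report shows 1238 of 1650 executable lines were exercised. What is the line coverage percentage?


Coverage = covered / total * 100
Coverage = 1238 / 1650 * 100
Coverage = 75.03%

75.03%


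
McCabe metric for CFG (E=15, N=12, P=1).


Formula: V(G) = E - N + 2P
V(G) = 15 - 12 + 2*1
V(G) = 3 + 2
V(G) = 5

5


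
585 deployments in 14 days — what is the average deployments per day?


Formula: deployments per day = releases / days
= 585 / 14
= 41.786 deploys/day
(equivalently, 292.5 deploys/week)

41.786 deploys/day


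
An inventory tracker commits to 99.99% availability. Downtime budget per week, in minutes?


Formula: allowed downtime = period * (100 - SLA) / 100
Period (week) = 10080 minutes
Unavailability fraction = (100 - 99.99) / 100
Allowed downtime = 10080 * (100 - 99.99) / 100
Allowed downtime = 1.008 minutes

1.008 minutes


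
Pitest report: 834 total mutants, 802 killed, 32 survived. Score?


Mutation score = killed / total * 100
Mutation score = 802 / 834 * 100
Mutation score = 96.16%

96.16%


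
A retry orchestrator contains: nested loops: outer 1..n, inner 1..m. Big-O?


Reasoning: product of independent bounds
Complexity: O(n*m)

O(n*m)


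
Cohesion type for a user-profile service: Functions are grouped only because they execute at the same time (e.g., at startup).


Reasoning: Related by timing only
Type: Temporal cohesion

Temporal cohesion


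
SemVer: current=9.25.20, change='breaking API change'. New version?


Current: 9.25.20
Change category: 'breaking API change' → major bump
SemVer rule: major bump → increment MAJOR, reset MINOR and PATCH to 0
New: 10.0.0

10.0.0


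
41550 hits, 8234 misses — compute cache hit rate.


Formula: hit rate = hits / (hits + misses) * 100
hit rate = 41550 / (41550 + 8234) * 100
hit rate = 41550 / 49784 * 100
hit rate = 83.46%

83.46%


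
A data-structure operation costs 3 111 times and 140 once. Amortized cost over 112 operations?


Formula: Amortized cost = Total cost / Operations
Total cost = (111 * 3) + (1 * 140)
Total cost = 333 + 140 = 473
Amortized = 473 / 112 = 4.2232

4.2232


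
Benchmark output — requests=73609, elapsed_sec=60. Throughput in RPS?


Formula: throughput = requests / seconds
throughput = 73609 / 60
throughput = 1226.82 requests/second

1226.82 requests/second


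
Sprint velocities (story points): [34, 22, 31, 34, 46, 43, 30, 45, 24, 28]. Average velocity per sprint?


Formula: Avg velocity = Total points / Number of sprints
Points: [34, 22, 31, 34, 46, 43, 30, 45, 24, 28]
Sum = 34 + 22 + 31 + 34 + 46 + 43 + 30 + 45 + 24 + 28 = 337
Avg velocity = 337 / 10 = 33.7 points/sprint

33.7 points/sprint


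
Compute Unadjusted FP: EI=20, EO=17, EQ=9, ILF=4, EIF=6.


UFP = EI*4 + EO*5 + EQ*4 + ILF*10 + EIF*7
UFP = 20*4 + 17*5 + 9*4 + 4*10 + 6*7
UFP = 80 + 85 + 36 + 40 + 42
UFP = 283

283


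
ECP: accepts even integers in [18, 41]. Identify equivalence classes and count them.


Constraint: even integers in [18, 41]
Class 1: x < 18 — out-of-range invalid
Class 2: x in [18,41] but odd — wrong type invalid
Class 3: x in [18,41] and even — valid
Class 4: x > 41 — out-of-range invalid
Total equivalence classes: 4

4 equivalence classes


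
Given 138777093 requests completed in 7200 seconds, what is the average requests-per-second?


Formula: throughput = requests / seconds
throughput = 138777093 / 7200
throughput = 19274.6 requests/second

19274.6 requests/second


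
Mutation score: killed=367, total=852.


Mutation score = killed / total * 100
Mutation score = 367 / 852 * 100
Mutation score = 43.08%

43.08%


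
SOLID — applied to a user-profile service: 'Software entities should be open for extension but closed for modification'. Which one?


This describes the Open/Closed Principle (OCP)

Open/Closed Principle (OCP)


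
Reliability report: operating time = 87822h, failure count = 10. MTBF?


Formula: MTBF = Total operating time / Number of failures
MTBF = 87822 / 10
MTBF = 8782.2 hours

8782.2 hours


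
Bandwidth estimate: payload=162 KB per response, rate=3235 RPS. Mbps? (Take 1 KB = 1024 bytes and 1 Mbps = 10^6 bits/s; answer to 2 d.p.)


Formula: Mbps = payload_bytes * RPS * 8 / 1e6
Payload per request = 162 KB = 162 * 1024 = 165888 bytes
Total bytes/sec = 165888 * 3235 = 536647680
Total bits/sec = 536647680 * 8 = 4293181440
Mbps = 4293181440 / 1e6 = 4293.18

4293.18 Mbps


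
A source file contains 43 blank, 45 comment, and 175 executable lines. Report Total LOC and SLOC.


Total LOC = blank + comment + code
Total LOC = 43 + 45 + 175 = 263
SLOC (source only) = code = 175

Total LOC: 263, SLOC: 175


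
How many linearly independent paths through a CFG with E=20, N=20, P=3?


Formula: V(G) = E - N + 2P
V(G) = 20 - 20 + 2*3
V(G) = 0 + 6
V(G) = 6

6


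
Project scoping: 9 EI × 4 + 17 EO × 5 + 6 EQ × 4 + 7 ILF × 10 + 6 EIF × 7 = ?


UFP = EI*4 + EO*5 + EQ*4 + ILF*10 + EIF*7
UFP = 9*4 + 17*5 + 6*4 + 7*10 + 6*7
UFP = 36 + 85 + 24 + 70 + 42
UFP = 257

257


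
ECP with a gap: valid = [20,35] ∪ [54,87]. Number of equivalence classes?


Valid ranges: [20,35] and [54,87]
Class 1: x < 20 — invalid
Class 2: 20 ≤ x ≤ 35 — valid
Class 3: 35 < x < 54 — invalid (gap between ranges)
Class 4: 54 ≤ x ≤ 87 — valid
Class 5: x > 87 — invalid
Total equivalence classes: 5

5 equivalence classes


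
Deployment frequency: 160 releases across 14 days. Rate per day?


Formula: deployments per day = releases / days
= 160 / 14
= 11.429 deploys/day
(equivalently, 80.0 deploys/week)

11.429 deploys/day


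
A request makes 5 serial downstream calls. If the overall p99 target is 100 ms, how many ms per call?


Formula: per_stage = total_budget / stages
per_stage = 100 / 5
per_stage = 20.0 ms

20.0 ms


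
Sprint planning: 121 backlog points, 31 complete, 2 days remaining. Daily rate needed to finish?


Formula: Required rate = Remaining points / Days left
Remaining = 121 - 31 = 90 points
Required rate = 90 / 2 = 45.0 points/day

45.0 points/day


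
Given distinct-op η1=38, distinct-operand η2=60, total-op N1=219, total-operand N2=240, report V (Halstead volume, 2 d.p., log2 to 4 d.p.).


Formula: V = N * log2(η), where N = N1 + N2 and η = η1 + η2
η = 38 + 60 = 98
N = 219 + 240 = 459
log2(98) ≈ 6.6147
V = 459 * 6.6147 = 3036.15

3036.15


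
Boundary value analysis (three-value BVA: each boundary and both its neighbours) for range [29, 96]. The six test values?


Range: [29, 96]
Boundaries: just below min, min, min+1, max-1, max, just above max
Values: [28, 29, 30, 95, 96, 97]

[28, 29, 30, 95, 96, 97]


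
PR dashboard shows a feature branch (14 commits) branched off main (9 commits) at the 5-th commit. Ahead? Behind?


Common ancestor: commit #5
feature commits after divergence: 14 - 5 = 9
main commits after divergence: 9 - 5 = 4
feature is 9 commits ahead of main
main is 4 commits ahead of feature

feature ahead: 9, main ahead: 4


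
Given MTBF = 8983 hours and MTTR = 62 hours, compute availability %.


Availability = MTBF / (MTBF + MTTR)
Availability = 8983 / (8983 + 62)
Availability = 8983 / 9045
Availability = 99.3145%

99.3145%


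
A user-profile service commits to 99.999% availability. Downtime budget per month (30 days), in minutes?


Formula: allowed downtime = period * (100 - SLA) / 100
Period (month (30 days)) = 43200 minutes
Unavailability fraction = (100 - 99.999) / 100
Allowed downtime = 43200 * (100 - 99.999) / 100
Allowed downtime = 0.432 minutes

0.432 minutes


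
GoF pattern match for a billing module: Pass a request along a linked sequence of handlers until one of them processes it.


This matches the Chain of Responsibility pattern

Chain of Responsibility


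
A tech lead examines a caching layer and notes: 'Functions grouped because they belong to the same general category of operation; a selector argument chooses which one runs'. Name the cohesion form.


Reasoning: Grouped by category of activity, not by data or sequence
Type: Logical cohesion

Logical cohesion


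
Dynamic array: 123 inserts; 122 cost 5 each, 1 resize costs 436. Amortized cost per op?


Formula: Amortized cost = Total cost / Operations
Total cost = (122 * 5) + (1 * 436)
Total cost = 610 + 436 = 1046
Amortized = 1046 / 123 = 8.5041

8.5041


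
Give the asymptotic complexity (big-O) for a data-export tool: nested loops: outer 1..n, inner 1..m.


Reasoning: product of independent bounds
Complexity: O(n*m)

O(n*m)


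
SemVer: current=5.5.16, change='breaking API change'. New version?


Current: 5.5.16
Change category: 'breaking API change' → major bump
SemVer rule: major bump → increment MAJOR, reset MINOR and PATCH to 0
New: 6.0.0

6.0.0


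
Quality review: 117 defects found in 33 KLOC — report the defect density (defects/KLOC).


Defect density = defects / KLOC
Defect density = 117 / 33
Defect density = 3.545 defects/KLOC

3.545 defects/KLOC


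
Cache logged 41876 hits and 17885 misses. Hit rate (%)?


Formula: hit rate = hits / (hits + misses) * 100
hit rate = 41876 / (41876 + 17885) * 100
hit rate = 41876 / 59761 * 100
hit rate = 70.07%

70.07%


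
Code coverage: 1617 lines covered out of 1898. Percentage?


Coverage = covered / total * 100
Coverage = 1617 / 1898 * 100
Coverage = 85.19%

85.19%


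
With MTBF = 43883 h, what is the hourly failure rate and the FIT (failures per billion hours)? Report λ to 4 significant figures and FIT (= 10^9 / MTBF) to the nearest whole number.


Formula: λ = 1 / MTBF; FIT = λ × 1e9 = 1e9 / MTBF
λ = 1 / 43883 ≈ 2.279e-05 failures/hour
FIT = 1e9 / 43883 ≈ 22788 failures per 1e9 hours (nearest whole number)

λ = 2.279e-05 /h, FIT = 22788


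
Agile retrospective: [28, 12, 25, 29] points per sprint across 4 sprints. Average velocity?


Formula: Avg velocity = Total points / Number of sprints
Points: [28, 12, 25, 29]
Sum = 28 + 12 + 25 + 29 = 94
Avg velocity = 94 / 4 = 23.5 points/sprint

23.5 points/sprint


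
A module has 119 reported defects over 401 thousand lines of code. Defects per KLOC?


Defect density = defects / KLOC
Defect density = 119 / 401
Defect density = 0.297 defects/KLOC

0.297 defects/KLOC


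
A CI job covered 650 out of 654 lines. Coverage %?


Coverage = covered / total * 100
Coverage = 650 / 654 * 100
Coverage = 99.39%

99.39%


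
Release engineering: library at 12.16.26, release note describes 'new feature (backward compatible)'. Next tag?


Current: 12.16.26
Change category: 'new feature (backward compatible)' → minor bump
SemVer rule: minor bump → increment MINOR, reset PATCH to 0 (MAJOR unchanged)
New: 12.17.0

12.17.0


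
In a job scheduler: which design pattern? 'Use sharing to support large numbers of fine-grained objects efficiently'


This matches the Flyweight pattern

Flyweight


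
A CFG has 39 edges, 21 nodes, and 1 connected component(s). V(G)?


Formula: V(G) = E - N + 2P
V(G) = 39 - 21 + 2*1
V(G) = 18 + 2
V(G) = 20

20


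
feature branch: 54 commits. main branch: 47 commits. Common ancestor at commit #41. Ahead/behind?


Common ancestor: commit #41
feature commits after divergence: 54 - 41 = 13
main commits after divergence: 47 - 41 = 6
feature is 13 commits ahead of main
main is 6 commits ahead of feature

feature ahead: 13, main ahead: 6


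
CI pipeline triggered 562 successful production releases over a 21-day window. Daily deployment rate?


Formula: deployments per day = releases / days
= 562 / 21
= 26.762 deploys/day
(equivalently, 187.33 deploys/week)

26.762 deploys/day


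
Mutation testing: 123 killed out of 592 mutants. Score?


Mutation score = killed / total * 100
Mutation score = 123 / 592 * 100
Mutation score = 20.78%

20.78%


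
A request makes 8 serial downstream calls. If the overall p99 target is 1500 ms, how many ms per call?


Formula: per_stage = total_budget / stages
per_stage = 1500 / 8
per_stage = 187.5 ms

187.5 ms


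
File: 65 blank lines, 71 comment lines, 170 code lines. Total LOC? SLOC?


Total LOC = blank + comment + code
Total LOC = 65 + 71 + 170 = 306
SLOC (source only) = code = 170

Total LOC: 306, SLOC: 170


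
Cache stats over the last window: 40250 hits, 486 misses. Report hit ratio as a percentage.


Formula: hit rate = hits / (hits + misses) * 100
hit rate = 40250 / (40250 + 486) * 100
hit rate = 40250 / 40736 * 100
hit rate = 98.81%

98.81%


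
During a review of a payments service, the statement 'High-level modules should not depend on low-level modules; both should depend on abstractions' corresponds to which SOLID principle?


This describes the Dependency Inversion Principle (DIP)

Dependency Inversion Principle (DIP)


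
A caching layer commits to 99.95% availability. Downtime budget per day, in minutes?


Formula: allowed downtime = period * (100 - SLA) / 100
Period (day) = 1440 minutes
Unavailability fraction = (100 - 99.95) / 100
Allowed downtime = 1440 * (100 - 99.95) / 100
Allowed downtime = 0.72 minutes

0.72 minutes


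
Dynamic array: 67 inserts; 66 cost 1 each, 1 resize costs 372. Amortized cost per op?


Formula: Amortized cost = Total cost / Operations
Total cost = (66 * 1) + (1 * 372)
Total cost = 66 + 372 = 438
Amortized = 438 / 67 = 6.5373

6.5373


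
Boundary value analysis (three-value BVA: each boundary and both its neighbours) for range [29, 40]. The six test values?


Range: [29, 40]
Boundaries: just below min, min, min+1, max-1, max, just above max
Values: [28, 29, 30, 39, 40, 41]

[28, 29, 30, 39, 40, 41]


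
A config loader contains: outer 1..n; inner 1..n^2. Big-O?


Reasoning: n times n^2
Complexity: O(n^3)

O(n^3)


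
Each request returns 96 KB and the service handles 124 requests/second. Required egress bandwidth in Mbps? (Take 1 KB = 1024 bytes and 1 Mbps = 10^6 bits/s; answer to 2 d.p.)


Formula: Mbps = payload_bytes * RPS * 8 / 1e6
Payload per request = 96 KB = 96 * 1024 = 98304 bytes
Total bytes/sec = 98304 * 124 = 12189696
Total bits/sec = 12189696 * 8 = 97517568
Mbps = 97517568 / 1e6 = 97.52

97.52 Mbps


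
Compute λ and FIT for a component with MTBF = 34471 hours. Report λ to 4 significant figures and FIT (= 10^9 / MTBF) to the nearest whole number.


Formula: λ = 1 / MTBF; FIT = λ × 1e9 = 1e9 / MTBF
λ = 1 / 34471 ≈ 2.901e-05 failures/hour
FIT = 1e9 / 34471 ≈ 29010 failures per 1e9 hours (nearest whole number)

λ = 2.901e-05 /h, FIT = 29010


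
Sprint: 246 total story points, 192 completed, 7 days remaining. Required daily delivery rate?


Formula: Required rate = Remaining points / Days left
Remaining = 246 - 192 = 54 points
Required rate = 54 / 7 = 7.71 points/day

7.71 points/day


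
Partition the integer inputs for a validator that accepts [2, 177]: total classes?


Valid range: [2, 177]
Class 1: x < 2 — invalid
Class 2: 2 ≤ x ≤ 177 — valid
Class 3: x > 177 — invalid
Total equivalence classes: 3

3 equivalence classes


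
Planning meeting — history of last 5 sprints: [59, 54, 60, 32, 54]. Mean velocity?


Formula: Avg velocity = Total points / Number of sprints
Points: [59, 54, 60, 32, 54]
Sum = 59 + 54 + 60 + 32 + 54 = 259
Avg velocity = 259 / 5 = 51.8 points/sprint

51.8 points/sprint


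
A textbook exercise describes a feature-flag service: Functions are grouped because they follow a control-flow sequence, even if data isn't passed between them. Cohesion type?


Reasoning: Grouped by order of execution within a routine, not by data flow
Type: Procedural cohesion

Procedural cohesion


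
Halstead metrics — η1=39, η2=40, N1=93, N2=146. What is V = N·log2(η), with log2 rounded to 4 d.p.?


Formula: V = N * log2(η), where N = N1 + N2 and η = η1 + η2
η = 39 + 40 = 79
N = 93 + 146 = 239
log2(79) ≈ 6.3038
V = 239 * 6.3038 = 1506.61

1506.61


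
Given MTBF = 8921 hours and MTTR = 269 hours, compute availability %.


Availability = MTBF / (MTBF + MTTR)
Availability = 8921 / (8921 + 269)
Availability = 8921 / 9190
Availability = 97.0729%

97.0729%


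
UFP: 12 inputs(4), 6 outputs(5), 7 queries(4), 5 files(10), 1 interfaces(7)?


UFP = EI*4 + EO*5 + EQ*4 + ILF*10 + EIF*7
UFP = 12*4 + 6*5 + 7*4 + 5*10 + 1*7
UFP = 48 + 30 + 28 + 50 + 7
UFP = 163

163
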